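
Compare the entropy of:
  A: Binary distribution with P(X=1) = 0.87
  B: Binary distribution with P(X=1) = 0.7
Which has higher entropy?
B

For binary distributions, entropy is maximized at p=0.5 and decreases as p moves toward 0 or 1.

H(A) = H(0.87) = 0.5574 bits
H(B) = H(0.7) = 0.8813 bits

Distribution B (p=0.7) is closer to uniform (p=0.5), so it has higher entropy.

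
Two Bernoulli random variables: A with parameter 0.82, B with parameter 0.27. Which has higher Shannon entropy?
B

For binary distributions, entropy is maximized at p=0.5 and decreases as p moves toward 0 or 1.

H(A) = H(0.82) = 0.6801 bits
H(B) = H(0.27) = 0.8415 bits

Distribution B (p=0.27) is closer to uniform (p=0.5), so it has higher entropy.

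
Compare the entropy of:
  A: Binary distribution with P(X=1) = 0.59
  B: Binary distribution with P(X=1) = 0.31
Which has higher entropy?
A

For binary distributions, entropy is maximized at p=0.5 and decreases as p moves toward 0 or 1.

H(A) = H(0.59) = 0.9765 bits
H(B) = H(0.31) = 0.8932 bits

Distribution A (p=0.59) is closer to uniform (p=0.5), so it has higher entropy.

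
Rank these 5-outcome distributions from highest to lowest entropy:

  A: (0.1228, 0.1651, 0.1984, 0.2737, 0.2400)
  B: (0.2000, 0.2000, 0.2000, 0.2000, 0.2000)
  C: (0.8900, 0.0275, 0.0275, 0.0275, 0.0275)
B > A > C

Key insight: Entropy is maximized by uniform distributions and minimized by concentrated distributions.

- Uniform distributions have maximum entropy log₂(5) = 2.3219 bits
- The more "peaked" or concentrated a distribution, the lower its entropy

Entropies:
  H(A) = 2.2693 bits
  H(B) = 2.3219 bits
  H(C) = 0.7199 bits

Ranking: B > A > C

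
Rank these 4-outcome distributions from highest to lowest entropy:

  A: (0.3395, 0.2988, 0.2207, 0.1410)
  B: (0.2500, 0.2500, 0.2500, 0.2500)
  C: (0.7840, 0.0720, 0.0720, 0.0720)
B > A > C

Key insight: Entropy is maximized by uniform distributions and minimized by concentrated distributions.

- Uniform distributions have maximum entropy log₂(4) = 2.0000 bits
- The more "peaked" or concentrated a distribution, the lower its entropy

Entropies:
  H(A) = 1.9294 bits
  H(B) = 2.0000 bits
  H(C) = 1.0951 bits

Ranking: B > A > C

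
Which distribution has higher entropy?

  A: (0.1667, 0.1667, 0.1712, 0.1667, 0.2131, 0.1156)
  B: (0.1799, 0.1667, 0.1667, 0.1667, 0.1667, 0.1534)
B

Both distributions are close to uniform, making this a harder comparison.

H(A) = 2.5637 bits
H(B) = 2.5834 bits

The distribution closer to uniform has higher entropy.
Answer: B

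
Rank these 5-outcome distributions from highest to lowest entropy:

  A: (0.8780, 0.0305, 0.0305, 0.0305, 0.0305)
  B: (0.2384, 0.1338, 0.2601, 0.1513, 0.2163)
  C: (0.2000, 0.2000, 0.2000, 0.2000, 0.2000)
C > B > A

Key insight: Entropy is maximized by uniform distributions and minimized by concentrated distributions.

- Uniform distributions have maximum entropy log₂(5) = 2.3219 bits
- The more "peaked" or concentrated a distribution, the lower its entropy

Entropies:
  H(A) = 0.7791 bits
  H(B) = 2.2768 bits
  H(C) = 2.3219 bits

Ranking: C > B > A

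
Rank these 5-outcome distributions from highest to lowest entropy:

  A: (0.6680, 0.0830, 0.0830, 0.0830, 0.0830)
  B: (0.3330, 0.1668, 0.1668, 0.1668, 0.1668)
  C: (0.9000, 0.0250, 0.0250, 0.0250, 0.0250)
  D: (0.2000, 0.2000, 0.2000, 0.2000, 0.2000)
D > B > A > C

Key insight: Entropy is maximized by uniform distributions and minimized by concentrated distributions.

Entropies:
  H(A) = 1.5810 bits
  H(B) = 2.2520 bits
  H(C) = 0.6690 bits
  H(D) = 2.3219 bits

Ranking: D > B > A > C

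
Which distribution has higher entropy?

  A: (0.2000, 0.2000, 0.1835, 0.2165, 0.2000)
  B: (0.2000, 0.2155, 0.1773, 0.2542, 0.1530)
A

Both distributions are close to uniform, making this a harder comparison.

H(A) = 2.3200 bits
H(B) = 2.3007 bits

The distribution closer to uniform has higher entropy.
Answer: A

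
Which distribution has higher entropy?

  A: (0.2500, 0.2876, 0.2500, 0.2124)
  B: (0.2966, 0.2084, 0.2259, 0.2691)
A

Both distributions are close to uniform, making this a harder comparison.

H(A) = 1.9918 bits
H(B) = 1.9861 bits

The distribution closer to uniform has higher entropy.
Answer: A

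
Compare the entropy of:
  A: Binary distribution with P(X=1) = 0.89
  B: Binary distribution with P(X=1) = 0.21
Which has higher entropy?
B

For binary distributions, entropy is maximized at p=0.5 and decreases as p moves toward 0 or 1.

H(A) = H(0.89) = 0.4999 bits
H(B) = H(0.21) = 0.7415 bits

Distribution B (p=0.21) is closer to uniform (p=0.5), so it has higher entropy.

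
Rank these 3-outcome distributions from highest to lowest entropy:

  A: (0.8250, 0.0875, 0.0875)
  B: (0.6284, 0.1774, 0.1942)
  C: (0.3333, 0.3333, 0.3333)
C > B > A

Key insight: Entropy is maximized by uniform distributions and minimized by concentrated distributions.

- Uniform distributions have maximum entropy log₂(3) = 1.5850 bits
- The more "peaked" or concentrated a distribution, the lower its entropy

Entropies:
  H(A) = 0.8440 bits
  H(B) = 1.3229 bits
  H(C) = 1.5850 bits

Ranking: C > B > A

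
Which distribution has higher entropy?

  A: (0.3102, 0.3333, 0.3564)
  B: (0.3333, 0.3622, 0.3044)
A

Both distributions are close to uniform, making this a harder comparison.

H(A) = 1.5826 bits
H(B) = 1.5813 bits

The distribution closer to uniform has higher entropy.
Answer: A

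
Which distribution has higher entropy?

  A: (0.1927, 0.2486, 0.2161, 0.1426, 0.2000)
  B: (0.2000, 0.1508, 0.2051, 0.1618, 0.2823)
A

Both distributions are close to uniform, making this a harder comparison.

H(A) = 2.2997 bits
H(B) = 2.2850 bits

The distribution closer to uniform has higher entropy.
Answer: A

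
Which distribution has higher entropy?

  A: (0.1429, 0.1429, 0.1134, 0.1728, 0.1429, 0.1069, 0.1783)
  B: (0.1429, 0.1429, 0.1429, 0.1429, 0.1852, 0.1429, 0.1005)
B

Both distributions are close to uniform, making this a harder comparison.

H(A) = 2.7854 bits
H(B) = 2.7890 bits

The distribution closer to uniform has higher entropy.
Answer: B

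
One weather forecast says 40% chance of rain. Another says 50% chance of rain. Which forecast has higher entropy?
50% forecast

Treat each forecast as a Bernoulli distribution. Binary entropy is maximized at p=0.5 and falls off symmetrically toward 0 or 1. The 50% forecast is closer to 50%, so it is more uncertain. H(40%) ≈ 0.971 bits, H(50%) ≈ 1.000 bits.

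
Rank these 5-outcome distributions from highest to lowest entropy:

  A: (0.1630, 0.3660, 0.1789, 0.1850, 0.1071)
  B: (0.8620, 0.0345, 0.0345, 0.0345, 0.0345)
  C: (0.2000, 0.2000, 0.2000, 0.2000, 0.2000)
C > A > B

Key insight: Entropy is maximized by uniform distributions and minimized by concentrated distributions.

- Uniform distributions have maximum entropy log₂(5) = 2.3219 bits
- The more "peaked" or concentrated a distribution, the lower its entropy

Entropies:
  H(A) = 2.1970 bits
  H(B) = 0.8550 bits
  H(C) = 2.3219 bits

Ranking: C > A > B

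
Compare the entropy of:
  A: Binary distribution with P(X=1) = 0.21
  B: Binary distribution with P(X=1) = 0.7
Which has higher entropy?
B

For binary distributions, entropy is maximized at p=0.5 and decreases as p moves toward 0 or 1.

H(A) = H(0.21) = 0.7415 bits
H(B) = H(0.7) = 0.8813 bits

Distribution B (p=0.7) is closer to uniform (p=0.5), so it has higher entropy.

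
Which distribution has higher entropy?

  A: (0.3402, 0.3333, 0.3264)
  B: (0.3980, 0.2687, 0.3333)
A

Both distributions are close to uniform, making this a harder comparison.

H(A) = 1.5848 bits
H(B) = 1.5668 bits

The distribution closer to uniform has higher entropy.
Answer: A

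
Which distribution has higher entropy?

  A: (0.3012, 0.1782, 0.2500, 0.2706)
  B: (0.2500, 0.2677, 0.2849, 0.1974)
B

Both distributions are close to uniform, making this a harder comparison.

H(A) = 1.9752 bits
H(B) = 1.9871 bits

The distribution closer to uniform has higher entropy.
Answer: B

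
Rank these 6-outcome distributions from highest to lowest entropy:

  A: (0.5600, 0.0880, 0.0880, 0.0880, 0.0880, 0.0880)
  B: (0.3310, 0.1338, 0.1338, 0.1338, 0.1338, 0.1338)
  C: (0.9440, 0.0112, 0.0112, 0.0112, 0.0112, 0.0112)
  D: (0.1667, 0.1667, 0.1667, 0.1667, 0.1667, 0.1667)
D > B > A > C

Key insight: Entropy is maximized by uniform distributions and minimized by concentrated distributions.

Entropies:
  H(A) = 2.0112 bits
  H(B) = 2.4693 bits
  H(C) = 0.4414 bits
  H(D) = 2.5850 bits

Ranking: D > B > A > C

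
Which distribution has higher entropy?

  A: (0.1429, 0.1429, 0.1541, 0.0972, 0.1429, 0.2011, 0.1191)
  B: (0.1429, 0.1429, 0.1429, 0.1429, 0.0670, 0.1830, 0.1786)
A

Both distributions are close to uniform, making this a harder comparison.

H(A) = 2.7766 bits
H(B) = 2.7577 bits

The distribution closer to uniform has higher entropy.
Answer: A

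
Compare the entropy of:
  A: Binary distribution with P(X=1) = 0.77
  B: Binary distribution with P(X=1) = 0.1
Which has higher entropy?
A

For binary distributions, entropy is maximized at p=0.5 and decreases as p moves toward 0 or 1.

H(A) = H(0.77) = 0.7780 bits
H(B) = H(0.1) = 0.4690 bits

Distribution A (p=0.77) is closer to uniform (p=0.5), so it has higher entropy.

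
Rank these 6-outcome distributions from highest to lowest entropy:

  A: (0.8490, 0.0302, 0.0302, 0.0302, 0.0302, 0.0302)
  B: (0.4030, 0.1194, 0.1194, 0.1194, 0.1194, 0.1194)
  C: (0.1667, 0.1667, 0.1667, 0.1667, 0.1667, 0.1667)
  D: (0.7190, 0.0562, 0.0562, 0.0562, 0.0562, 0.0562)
C > B > D > A

Key insight: Entropy is maximized by uniform distributions and minimized by concentrated distributions.

Entropies:
  H(A) = 0.9629 bits
  H(B) = 2.3589 bits
  H(C) = 2.5850 bits
  H(D) = 1.5093 bits

Ranking: C > B > D > A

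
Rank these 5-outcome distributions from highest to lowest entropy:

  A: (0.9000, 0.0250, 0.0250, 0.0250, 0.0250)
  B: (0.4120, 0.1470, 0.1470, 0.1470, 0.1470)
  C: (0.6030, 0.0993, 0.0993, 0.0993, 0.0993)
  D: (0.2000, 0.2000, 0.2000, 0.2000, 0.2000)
D > B > C > A

Key insight: Entropy is maximized by uniform distributions and minimized by concentrated distributions.

Entropies:
  H(A) = 0.6690 bits
  H(B) = 2.1535 bits
  H(C) = 1.7632 bits
  H(D) = 2.3219 bits

Ranking: D > B > C > A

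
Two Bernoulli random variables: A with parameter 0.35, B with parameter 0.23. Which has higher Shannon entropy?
A

For binary distributions, entropy is maximized at p=0.5 and decreases as p moves toward 0 or 1.

H(A) = H(0.35) = 0.9341 bits
H(B) = H(0.23) = 0.7780 bits

Distribution A (p=0.35) is closer to uniform (p=0.5), so it has higher entropy.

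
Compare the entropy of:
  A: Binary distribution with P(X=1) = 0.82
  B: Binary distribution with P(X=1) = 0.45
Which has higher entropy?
B

For binary distributions, entropy is maximized at p=0.5 and decreases as p moves toward 0 or 1.

H(A) = H(0.82) = 0.6801 bits
H(B) = H(0.45) = 0.9928 bits

Distribution B (p=0.45) is closer to uniform (p=0.5), so it has higher entropy.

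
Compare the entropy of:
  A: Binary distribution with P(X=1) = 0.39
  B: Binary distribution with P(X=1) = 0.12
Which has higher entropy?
A

For binary distributions, entropy is maximized at p=0.5 and decreases as p moves toward 0 or 1.

H(A) = H(0.39) = 0.9648 bits
H(B) = H(0.12) = 0.5294 bits

Distribution A (p=0.39) is closer to uniform (p=0.5), so it has higher entropy.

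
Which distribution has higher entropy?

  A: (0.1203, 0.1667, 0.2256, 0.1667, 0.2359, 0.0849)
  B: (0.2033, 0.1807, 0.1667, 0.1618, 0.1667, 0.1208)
B

Both distributions are close to uniform, making this a harder comparison.

H(A) = 2.5074 bits
H(B) = 2.5686 bits

The distribution closer to uniform has higher entropy.
Answer: B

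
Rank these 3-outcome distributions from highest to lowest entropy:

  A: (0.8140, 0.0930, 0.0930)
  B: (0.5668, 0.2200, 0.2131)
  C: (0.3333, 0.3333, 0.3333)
C > B > A

Key insight: Entropy is maximized by uniform distributions and minimized by concentrated distributions.

- Uniform distributions have maximum entropy log₂(3) = 1.5850 bits
- The more "peaked" or concentrated a distribution, the lower its entropy

Entropies:
  H(A) = 0.8790 bits
  H(B) = 1.4202 bits
  H(C) = 1.5850 bits

Ranking: C > B > A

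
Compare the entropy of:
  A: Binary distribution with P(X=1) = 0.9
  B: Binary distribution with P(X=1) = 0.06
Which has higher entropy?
A

For binary distributions, entropy is maximized at p=0.5 and decreases as p moves toward 0 or 1.

H(A) = H(0.9) = 0.4690 bits
H(B) = H(0.06) = 0.3274 bits

Distribution A (p=0.9) is closer to uniform (p=0.5), so it has higher entropy.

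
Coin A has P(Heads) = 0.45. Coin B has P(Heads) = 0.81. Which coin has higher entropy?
A

For binary distributions, entropy is maximized at p=0.5 and decreases as p moves toward 0 or 1.

H(A) = H(0.45) = 0.9928 bits
H(B) = H(0.81) = 0.7015 bits

Distribution A (p=0.45) is closer to uniform (p=0.5), so it has higher entropy.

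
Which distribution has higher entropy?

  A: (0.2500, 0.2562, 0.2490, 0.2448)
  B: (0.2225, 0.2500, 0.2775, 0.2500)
A

Both distributions are close to uniform, making this a harder comparison.

H(A) = 1.9998 bits
H(B) = 1.9956 bits

The distribution closer to uniform has higher entropy.
Answer: A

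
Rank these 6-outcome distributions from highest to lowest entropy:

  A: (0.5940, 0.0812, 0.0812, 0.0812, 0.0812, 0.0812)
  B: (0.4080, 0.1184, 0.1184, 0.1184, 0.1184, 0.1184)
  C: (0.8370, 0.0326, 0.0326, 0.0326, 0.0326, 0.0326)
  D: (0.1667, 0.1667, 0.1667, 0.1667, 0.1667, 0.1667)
D > B > A > C

Key insight: Entropy is maximized by uniform distributions and minimized by concentrated distributions.

Entropies:
  H(A) = 1.9171 bits
  H(B) = 2.3500 bits
  H(C) = 1.0199 bits
  H(D) = 2.5850 bits

Ranking: D > B > A > C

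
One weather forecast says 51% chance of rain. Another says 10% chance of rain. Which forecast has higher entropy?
51% forecast

Treat each forecast as a Bernoulli distribution. Binary entropy is maximized at p=0.5 and falls off symmetrically toward 0 or 1. The 51% forecast is closer to 50%, so it is more uncertain. H(51%) ≈ 1.000 bits, H(10%) ≈ 0.469 bits.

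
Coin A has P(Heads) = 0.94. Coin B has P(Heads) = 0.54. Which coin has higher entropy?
B

For binary distributions, entropy is maximized at p=0.5 and decreases as p moves toward 0 or 1.

H(A) = H(0.94) = 0.3274 bits
H(B) = H(0.54) = 0.9954 bits

Distribution B (p=0.54) is closer to uniform (p=0.5), so it has higher entropy.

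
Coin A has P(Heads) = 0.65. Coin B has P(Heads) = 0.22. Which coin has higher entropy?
A

For binary distributions, entropy is maximized at p=0.5 and decreases as p moves toward 0 or 1.

H(A) = H(0.65) = 0.9341 bits
H(B) = H(0.22) = 0.7602 bits

Distribution A (p=0.65) is closer to uniform (p=0.5), so it has higher entropy.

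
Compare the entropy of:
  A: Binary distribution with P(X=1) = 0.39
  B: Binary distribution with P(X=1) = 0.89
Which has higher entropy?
A

For binary distributions, entropy is maximized at p=0.5 and decreases as p moves toward 0 or 1.

H(A) = H(0.39) = 0.9648 bits
H(B) = H(0.89) = 0.4999 bits

Distribution A (p=0.39) is closer to uniform (p=0.5), so it has higher entropy.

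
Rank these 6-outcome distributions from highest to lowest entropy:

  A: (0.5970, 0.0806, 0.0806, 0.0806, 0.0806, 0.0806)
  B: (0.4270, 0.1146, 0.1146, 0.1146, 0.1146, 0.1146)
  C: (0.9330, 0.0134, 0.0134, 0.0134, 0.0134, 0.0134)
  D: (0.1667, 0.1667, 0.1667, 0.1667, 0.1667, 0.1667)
D > B > A > C

Key insight: Entropy is maximized by uniform distributions and minimized by concentrated distributions.

Entropies:
  H(A) = 1.9084 bits
  H(B) = 2.3150 bits
  H(C) = 0.5102 bits
  H(D) = 2.5850 bits

Ranking: D > B > A > C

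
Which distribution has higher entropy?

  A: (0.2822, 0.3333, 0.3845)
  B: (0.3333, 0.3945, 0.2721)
A

Both distributions are close to uniform, making this a harder comparison.

H(A) = 1.5736 bits
H(B) = 1.5687 bits

The distribution closer to uniform has higher entropy.
Answer: A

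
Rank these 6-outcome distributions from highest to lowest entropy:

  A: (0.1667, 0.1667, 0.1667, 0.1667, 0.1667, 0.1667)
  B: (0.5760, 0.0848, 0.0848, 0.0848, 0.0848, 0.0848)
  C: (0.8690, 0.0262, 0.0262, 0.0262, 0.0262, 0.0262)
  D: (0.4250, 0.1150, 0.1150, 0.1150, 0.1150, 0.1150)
A > D > B > C

Key insight: Entropy is maximized by uniform distributions and minimized by concentrated distributions.

Entropies:
  H(A) = 2.5850 bits
  H(B) = 1.9678 bits
  H(C) = 0.8643 bits
  H(D) = 2.3188 bits

Ranking: A > D > B > C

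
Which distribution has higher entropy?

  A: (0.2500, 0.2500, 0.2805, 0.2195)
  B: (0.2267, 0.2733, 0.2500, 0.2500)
B

Both distributions are close to uniform, making this a harder comparison.

H(A) = 1.9946 bits
H(B) = 1.9969 bits

The distribution closer to uniform has higher entropy.
Answer: B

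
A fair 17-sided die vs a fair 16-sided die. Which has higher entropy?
17-sided die

Both are uniform distributions; for uniform over n outcomes, H = log₂(n). H(17-sided) = log₂(17) = 4.087 bits and H(16-sided) = log₂(16) = 4.000 bits. More outcomes in a uniform distribution means higher entropy.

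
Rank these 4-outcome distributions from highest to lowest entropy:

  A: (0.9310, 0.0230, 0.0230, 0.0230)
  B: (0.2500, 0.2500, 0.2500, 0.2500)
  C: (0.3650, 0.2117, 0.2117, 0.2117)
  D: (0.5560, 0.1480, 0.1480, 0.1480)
B > C > D > A

Key insight: Entropy is maximized by uniform distributions and minimized by concentrated distributions.

Entropies:
  H(A) = 0.4715 bits
  H(B) = 2.0000 bits
  H(C) = 1.9532 bits
  H(D) = 1.6947 bits

Ranking: B > C > D > A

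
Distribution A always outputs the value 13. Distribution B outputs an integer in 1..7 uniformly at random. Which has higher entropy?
B

A is deterministic, so H(A) = 0. B is uniform over 7 outcomes, so H(B) = log₂(7) = 2.807 bits. Any distribution with genuine randomness has higher entropy than a deterministic one.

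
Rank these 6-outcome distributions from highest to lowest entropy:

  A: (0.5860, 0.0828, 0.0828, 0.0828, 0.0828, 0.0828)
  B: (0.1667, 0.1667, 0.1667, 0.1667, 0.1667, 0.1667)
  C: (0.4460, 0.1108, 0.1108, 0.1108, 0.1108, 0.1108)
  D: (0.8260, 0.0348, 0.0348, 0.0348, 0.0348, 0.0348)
B > C > A > D

Key insight: Entropy is maximized by uniform distributions and minimized by concentrated distributions.

Entropies:
  H(A) = 1.9398 bits
  H(B) = 2.5850 bits
  H(C) = 2.2779 bits
  H(D) = 1.0708 bits

Ranking: B > C > A > D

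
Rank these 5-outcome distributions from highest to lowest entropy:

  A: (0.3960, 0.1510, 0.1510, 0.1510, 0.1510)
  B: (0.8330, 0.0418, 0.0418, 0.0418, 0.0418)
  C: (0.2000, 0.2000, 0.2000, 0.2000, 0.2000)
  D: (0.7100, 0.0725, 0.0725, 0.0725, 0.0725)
C > A > D > B

Key insight: Entropy is maximized by uniform distributions and minimized by concentrated distributions.

Entropies:
  H(A) = 2.1766 bits
  H(B) = 0.9848 bits
  H(C) = 2.3219 bits
  H(D) = 1.4487 bits

Ranking: C > A > D > B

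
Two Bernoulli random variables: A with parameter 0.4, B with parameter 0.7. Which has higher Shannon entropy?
A

For binary distributions, entropy is maximized at p=0.5 and decreases as p moves toward 0 or 1.

H(A) = H(0.4) = 0.9710 bits
H(B) = H(0.7) = 0.8813 bits

Distribution A (p=0.4) is closer to uniform (p=0.5), so it has higher entropy.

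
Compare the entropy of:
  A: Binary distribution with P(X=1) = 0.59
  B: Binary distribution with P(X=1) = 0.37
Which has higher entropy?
A

For binary distributions, entropy is maximized at p=0.5 and decreases as p moves toward 0 or 1.

H(A) = H(0.59) = 0.9765 bits
H(B) = H(0.37) = 0.9507 bits

Distribution A (p=0.59) is closer to uniform (p=0.5), so it has higher entropy.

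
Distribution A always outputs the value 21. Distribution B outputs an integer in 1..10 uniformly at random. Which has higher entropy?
B

A is deterministic, so H(A) = 0. B is uniform over 10 outcomes, so H(B) = log₂(10) = 3.322 bits. Any distribution with genuine randomness has higher entropy than a deterministic one.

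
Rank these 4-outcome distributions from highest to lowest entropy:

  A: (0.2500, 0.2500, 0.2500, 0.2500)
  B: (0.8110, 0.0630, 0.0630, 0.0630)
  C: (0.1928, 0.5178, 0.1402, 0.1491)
A > C > B

Key insight: Entropy is maximized by uniform distributions and minimized by concentrated distributions.

- Uniform distributions have maximum entropy log₂(4) = 2.0000 bits
- The more "peaked" or concentrated a distribution, the lower its entropy

Entropies:
  H(A) = 2.0000 bits
  H(B) = 0.9989 bits
  H(C) = 1.7564 bits

Ranking: A > C > B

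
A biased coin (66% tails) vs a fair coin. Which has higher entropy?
Fair coin

The fair coin is uniform (p=0.5), maximizing binary entropy at 1 bit. The biased coin has H(0.66) ≈ 0.925 bits — its outcome is more predictable, so its entropy is lower.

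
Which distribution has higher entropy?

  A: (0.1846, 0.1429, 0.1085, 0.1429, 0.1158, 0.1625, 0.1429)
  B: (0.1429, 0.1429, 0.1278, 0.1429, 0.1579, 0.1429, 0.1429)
B

Both distributions are close to uniform, making this a harder comparison.

H(A) = 2.7870 bits
H(B) = 2.8051 bits

The distribution closer to uniform has higher entropy.
Answer: B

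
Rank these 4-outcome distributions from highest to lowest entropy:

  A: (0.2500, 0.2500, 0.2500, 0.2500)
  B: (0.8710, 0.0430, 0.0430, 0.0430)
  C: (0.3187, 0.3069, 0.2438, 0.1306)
A > C > B

Key insight: Entropy is maximized by uniform distributions and minimized by concentrated distributions.

- Uniform distributions have maximum entropy log₂(4) = 2.0000 bits
- The more "peaked" or concentrated a distribution, the lower its entropy

Entropies:
  H(A) = 2.0000 bits
  H(B) = 0.7591 bits
  H(C) = 1.9288 bits

Ranking: A > C > B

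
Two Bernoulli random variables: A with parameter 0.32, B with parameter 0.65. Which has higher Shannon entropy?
B

For binary distributions, entropy is maximized at p=0.5 and decreases as p moves toward 0 or 1.

H(A) = H(0.32) = 0.9044 bits
H(B) = H(0.65) = 0.9341 bits

Distribution B (p=0.65) is closer to uniform (p=0.5), so it has higher entropy.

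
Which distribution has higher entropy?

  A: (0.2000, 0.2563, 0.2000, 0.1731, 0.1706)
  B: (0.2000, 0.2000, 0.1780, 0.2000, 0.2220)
B

Both distributions are close to uniform, making this a harder comparison.

H(A) = 2.3054 bits
H(B) = 2.3184 bits

The distribution closer to uniform has higher entropy.
Answer: B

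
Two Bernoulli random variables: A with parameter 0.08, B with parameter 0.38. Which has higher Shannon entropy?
B

For binary distributions, entropy is maximized at p=0.5 and decreases as p moves toward 0 or 1.

H(A) = H(0.08) = 0.4022 bits
H(B) = H(0.38) = 0.9580 bits

Distribution B (p=0.38) is closer to uniform (p=0.5), so it has higher entropy.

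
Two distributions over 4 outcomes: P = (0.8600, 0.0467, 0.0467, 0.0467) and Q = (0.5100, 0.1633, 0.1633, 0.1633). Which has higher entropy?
Q

P is highly concentrated on one outcome (86%), making it nearly deterministic. Q spreads its mass more evenly (max 51%). The more spread-out distribution has higher entropy: H(P) ≈ 0.806 bits, H(Q) ≈ 1.776 bits.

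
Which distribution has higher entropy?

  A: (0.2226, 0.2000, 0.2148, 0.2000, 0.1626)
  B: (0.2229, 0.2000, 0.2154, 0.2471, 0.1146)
A

Both distributions are close to uniform, making this a harder comparison.

H(A) = 2.3140 bits
H(B) = 2.2807 bits

The distribution closer to uniform has higher entropy.
Answer: A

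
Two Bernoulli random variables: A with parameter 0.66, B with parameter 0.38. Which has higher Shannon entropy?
B

For binary distributions, entropy is maximized at p=0.5 and decreases as p moves toward 0 or 1.

H(A) = H(0.66) = 0.9248 bits
H(B) = H(0.38) = 0.9580 bits

Distribution B (p=0.38) is closer to uniform (p=0.5), so it has higher entropy.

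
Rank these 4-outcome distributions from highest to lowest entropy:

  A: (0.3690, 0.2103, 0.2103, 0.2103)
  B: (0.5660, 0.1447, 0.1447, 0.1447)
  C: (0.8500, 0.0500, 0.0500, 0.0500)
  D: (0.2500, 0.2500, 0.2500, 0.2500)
D > A > B > C

Key insight: Entropy is maximized by uniform distributions and minimized by concentrated distributions.

Entropies:
  H(A) = 1.9500 bits
  H(B) = 1.6753 bits
  H(C) = 0.8476 bits
  H(D) = 2.0000 bits

Ranking: D > A > B > C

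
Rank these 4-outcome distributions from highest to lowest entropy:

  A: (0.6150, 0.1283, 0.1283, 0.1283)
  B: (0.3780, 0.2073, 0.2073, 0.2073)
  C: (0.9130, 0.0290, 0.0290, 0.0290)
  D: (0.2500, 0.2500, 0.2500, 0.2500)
D > B > A > C

Key insight: Entropy is maximized by uniform distributions and minimized by concentrated distributions.

Entropies:
  H(A) = 1.5717 bits
  H(B) = 1.9425 bits
  H(C) = 0.5643 bits
  H(D) = 2.0000 bits

Ranking: D > B > A > C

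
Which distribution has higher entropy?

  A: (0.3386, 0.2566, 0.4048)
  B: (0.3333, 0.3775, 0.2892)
B

Both distributions are close to uniform, making this a harder comparison.

H(A) = 1.5607 bits
H(B) = 1.5765 bits

The distribution closer to uniform has higher entropy.
Answer: B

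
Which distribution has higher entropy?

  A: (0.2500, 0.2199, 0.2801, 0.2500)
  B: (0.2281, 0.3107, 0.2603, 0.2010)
A

Both distributions are close to uniform, making this a harder comparison.

H(A) = 1.9947 bits
H(B) = 1.9810 bits

The distribution closer to uniform has higher entropy.
Answer: A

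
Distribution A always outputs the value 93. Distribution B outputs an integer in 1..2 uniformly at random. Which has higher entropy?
B

A is deterministic, so H(A) = 0. B is uniform over 2 outcomes, so H(B) = log₂(2) = 1.000 bits. Any distribution with genuine randomness has higher entropy than a deterministic one.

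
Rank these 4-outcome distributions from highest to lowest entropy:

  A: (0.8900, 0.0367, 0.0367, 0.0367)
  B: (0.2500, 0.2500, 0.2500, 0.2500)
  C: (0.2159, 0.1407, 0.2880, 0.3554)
B > C > A

Key insight: Entropy is maximized by uniform distributions and minimized by concentrated distributions.

- Uniform distributions have maximum entropy log₂(4) = 2.0000 bits
- The more "peaked" or concentrated a distribution, the lower its entropy

Entropies:
  H(A) = 0.6743 bits
  H(B) = 2.0000 bits
  H(C) = 1.9232 bits

Ranking: B > C > A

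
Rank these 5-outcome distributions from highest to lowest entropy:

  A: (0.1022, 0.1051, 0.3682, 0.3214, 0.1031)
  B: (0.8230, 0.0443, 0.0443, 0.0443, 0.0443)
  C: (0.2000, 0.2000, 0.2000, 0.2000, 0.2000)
C > A > B

Key insight: Entropy is maximized by uniform distributions and minimized by concentrated distributions.

- Uniform distributions have maximum entropy log₂(5) = 2.3219 bits
- The more "peaked" or concentrated a distribution, the lower its entropy

Entropies:
  H(A) = 2.0729 bits
  H(B) = 1.0275 bits
  H(C) = 2.3219 bits

Ranking: C > A > B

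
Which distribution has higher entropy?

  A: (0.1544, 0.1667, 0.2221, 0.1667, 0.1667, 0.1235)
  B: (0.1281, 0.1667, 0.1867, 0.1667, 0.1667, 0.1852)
B

Both distributions are close to uniform, making this a harder comparison.

H(A) = 2.5634 bits
H(B) = 2.5749 bits

The distribution closer to uniform has higher entropy.
Answer: B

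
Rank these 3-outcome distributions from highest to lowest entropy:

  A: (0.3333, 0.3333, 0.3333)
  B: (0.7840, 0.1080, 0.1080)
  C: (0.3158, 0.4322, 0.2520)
A > C > B

Key insight: Entropy is maximized by uniform distributions and minimized by concentrated distributions.

- Uniform distributions have maximum entropy log₂(3) = 1.5850 bits
- The more "peaked" or concentrated a distribution, the lower its entropy

Entropies:
  H(A) = 1.5850 bits
  H(B) = 0.9688 bits
  H(C) = 1.5493 bits

Ranking: A > C > B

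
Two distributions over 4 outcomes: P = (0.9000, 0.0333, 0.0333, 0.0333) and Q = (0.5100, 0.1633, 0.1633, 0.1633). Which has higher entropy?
Q

P is highly concentrated on one outcome (90%), making it nearly deterministic. Q spreads its mass more evenly (max 51%). The more spread-out distribution has higher entropy: H(P) ≈ 0.627 bits, H(Q) ≈ 1.776 bits.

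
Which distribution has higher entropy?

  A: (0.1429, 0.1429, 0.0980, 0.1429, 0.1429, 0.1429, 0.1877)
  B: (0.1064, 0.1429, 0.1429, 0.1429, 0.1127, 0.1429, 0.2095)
A

Both distributions are close to uniform, making this a harder comparison.

H(A) = 2.7867 bits
H(B) = 2.7755 bits

The distribution closer to uniform has higher entropy.
Answer: A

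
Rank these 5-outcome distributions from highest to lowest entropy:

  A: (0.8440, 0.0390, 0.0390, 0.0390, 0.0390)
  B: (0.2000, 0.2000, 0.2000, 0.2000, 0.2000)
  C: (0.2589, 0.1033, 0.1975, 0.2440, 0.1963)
B > C > A

Key insight: Entropy is maximized by uniform distributions and minimized by concentrated distributions.

- Uniform distributions have maximum entropy log₂(5) = 2.3219 bits
- The more "peaked" or concentrated a distribution, the lower its entropy

Entropies:
  H(A) = 0.9367 bits
  H(B) = 2.3219 bits
  H(C) = 2.2628 bits

Ranking: B > C > A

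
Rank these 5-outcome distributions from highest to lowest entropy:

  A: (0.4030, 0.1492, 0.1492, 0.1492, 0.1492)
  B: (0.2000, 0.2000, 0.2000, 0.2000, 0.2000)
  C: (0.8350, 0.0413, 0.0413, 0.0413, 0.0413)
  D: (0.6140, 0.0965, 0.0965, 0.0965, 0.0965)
B > A > D > C

Key insight: Entropy is maximized by uniform distributions and minimized by concentrated distributions.

Entropies:
  H(A) = 2.1667 bits
  H(B) = 2.3219 bits
  H(C) = 0.9761 bits
  H(D) = 1.7342 bits

Ranking: B > A > D > C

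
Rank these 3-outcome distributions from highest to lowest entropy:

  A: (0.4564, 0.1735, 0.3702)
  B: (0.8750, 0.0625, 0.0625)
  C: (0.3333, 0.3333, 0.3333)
C > A > B

Key insight: Entropy is maximized by uniform distributions and minimized by concentrated distributions.

- Uniform distributions have maximum entropy log₂(3) = 1.5850 bits
- The more "peaked" or concentrated a distribution, the lower its entropy

Entropies:
  H(A) = 1.4856 bits
  H(B) = 0.6686 bits
  H(C) = 1.5850 bits

Ranking: C > A > B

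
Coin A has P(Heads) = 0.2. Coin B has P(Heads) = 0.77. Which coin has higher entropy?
B

For binary distributions, entropy is maximized at p=0.5 and decreases as p moves toward 0 or 1.

H(A) = H(0.2) = 0.7219 bits
H(B) = H(0.77) = 0.7780 bits

Distribution B (p=0.77) is closer to uniform (p=0.5), so it has higher entropy.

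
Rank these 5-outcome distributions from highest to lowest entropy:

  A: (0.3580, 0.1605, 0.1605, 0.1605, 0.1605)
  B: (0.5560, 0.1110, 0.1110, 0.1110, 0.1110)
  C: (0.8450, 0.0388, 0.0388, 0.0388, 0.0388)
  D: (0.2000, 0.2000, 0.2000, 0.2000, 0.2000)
D > A > B > C

Key insight: Entropy is maximized by uniform distributions and minimized by concentrated distributions.

Entropies:
  H(A) = 2.2250 bits
  H(B) = 1.8789 bits
  H(C) = 0.9322 bits
  H(D) = 2.3219 bits

Ranking: D > A > B > C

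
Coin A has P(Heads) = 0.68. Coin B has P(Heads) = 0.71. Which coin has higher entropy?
A

For binary distributions, entropy is maximized at p=0.5 and decreases as p moves toward 0 or 1.

H(A) = H(0.68) = 0.9044 bits
H(B) = H(0.71) = 0.8687 bits

Distribution A (p=0.68) is closer to uniform (p=0.5), so it has higher entropy.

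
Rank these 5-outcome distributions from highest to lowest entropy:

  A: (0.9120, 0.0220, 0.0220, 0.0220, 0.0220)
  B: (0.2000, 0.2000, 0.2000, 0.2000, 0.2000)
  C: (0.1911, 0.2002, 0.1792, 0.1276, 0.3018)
B > C > A

Key insight: Entropy is maximized by uniform distributions and minimized by concentrated distributions.

- Uniform distributions have maximum entropy log₂(5) = 2.3219 bits
- The more "peaked" or concentrated a distribution, the lower its entropy

Entropies:
  H(A) = 0.6058 bits
  H(B) = 2.3219 bits
  H(C) = 2.2660 bits

Ranking: B > C > A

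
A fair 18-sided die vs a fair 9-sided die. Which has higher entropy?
18-sided die

Both are uniform distributions; for uniform over n outcomes, H = log₂(n). H(18-sided) = log₂(18) = 4.170 bits and H(9-sided) = log₂(9) = 3.170 bits. More outcomes in a uniform distribution means higher entropy.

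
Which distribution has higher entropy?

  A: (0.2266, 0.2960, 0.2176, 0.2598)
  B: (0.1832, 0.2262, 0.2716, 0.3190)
A

Both distributions are close to uniform, making this a harder comparison.

H(A) = 1.9892 bits
H(B) = 1.9702 bits

The distribution closer to uniform has higher entropy.
Answer: A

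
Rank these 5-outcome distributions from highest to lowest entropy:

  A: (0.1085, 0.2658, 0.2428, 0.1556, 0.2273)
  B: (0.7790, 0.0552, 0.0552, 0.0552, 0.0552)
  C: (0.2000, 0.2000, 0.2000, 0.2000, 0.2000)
C > A > B

Key insight: Entropy is maximized by uniform distributions and minimized by concentrated distributions.

- Uniform distributions have maximum entropy log₂(5) = 2.3219 bits
- The more "peaked" or concentrated a distribution, the lower its entropy

Entropies:
  H(A) = 2.2551 bits
  H(B) = 1.2040 bits
  H(C) = 2.3219 bits

Ranking: C > A > B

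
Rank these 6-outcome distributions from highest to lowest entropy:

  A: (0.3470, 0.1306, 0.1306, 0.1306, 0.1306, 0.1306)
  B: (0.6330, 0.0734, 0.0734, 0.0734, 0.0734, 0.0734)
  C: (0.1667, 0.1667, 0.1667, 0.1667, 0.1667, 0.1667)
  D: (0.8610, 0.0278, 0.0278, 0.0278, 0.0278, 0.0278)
C > A > B > D

Key insight: Entropy is maximized by uniform distributions and minimized by concentrated distributions.

Entropies:
  H(A) = 2.4476 bits
  H(B) = 1.8005 bits
  H(C) = 2.5850 bits
  H(D) = 0.9044 bits

Ranking: C > A > B > D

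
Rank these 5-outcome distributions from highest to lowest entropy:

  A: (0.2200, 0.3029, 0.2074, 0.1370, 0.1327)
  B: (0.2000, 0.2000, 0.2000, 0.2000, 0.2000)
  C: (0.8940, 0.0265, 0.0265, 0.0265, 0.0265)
B > A > C

Key insight: Entropy is maximized by uniform distributions and minimized by concentrated distributions.

- Uniform distributions have maximum entropy log₂(5) = 2.3219 bits
- The more "peaked" or concentrated a distribution, the lower its entropy

Entropies:
  H(A) = 2.2527 bits
  H(B) = 2.3219 bits
  H(C) = 0.6997 bits

Ranking: B > A > C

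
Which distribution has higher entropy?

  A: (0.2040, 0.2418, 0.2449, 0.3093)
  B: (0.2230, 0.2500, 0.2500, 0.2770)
B

Both distributions are close to uniform, making this a harder comparison.

H(A) = 1.9838 bits
H(B) = 1.9958 bits

The distribution closer to uniform has higher entropy.
Answer: B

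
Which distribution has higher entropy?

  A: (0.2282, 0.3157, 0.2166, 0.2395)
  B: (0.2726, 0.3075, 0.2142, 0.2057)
A

Both distributions are close to uniform, making this a harder comparison.

H(A) = 1.9834 bits
H(B) = 1.9797 bits

The distribution closer to uniform has higher entropy.
Answer: A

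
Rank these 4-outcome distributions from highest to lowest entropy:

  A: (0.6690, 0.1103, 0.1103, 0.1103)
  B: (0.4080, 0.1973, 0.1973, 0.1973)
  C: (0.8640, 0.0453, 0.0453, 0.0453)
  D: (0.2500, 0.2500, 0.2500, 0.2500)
D > B > A > C

Key insight: Entropy is maximized by uniform distributions and minimized by concentrated distributions.

Entropies:
  H(A) = 1.4406 bits
  H(B) = 1.9137 bits
  H(C) = 0.7892 bits
  H(D) = 2.0000 bits

Ranking: D > B > A > C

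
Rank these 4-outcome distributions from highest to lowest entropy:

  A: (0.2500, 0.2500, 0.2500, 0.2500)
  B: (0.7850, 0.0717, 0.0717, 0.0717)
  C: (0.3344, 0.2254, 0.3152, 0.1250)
A > C > B

Key insight: Entropy is maximized by uniform distributions and minimized by concentrated distributions.

- Uniform distributions have maximum entropy log₂(4) = 2.0000 bits
- The more "peaked" or concentrated a distribution, the lower its entropy

Entropies:
  H(A) = 2.0000 bits
  H(B) = 1.0917 bits
  H(C) = 1.9130 bits

Ranking: A > C > B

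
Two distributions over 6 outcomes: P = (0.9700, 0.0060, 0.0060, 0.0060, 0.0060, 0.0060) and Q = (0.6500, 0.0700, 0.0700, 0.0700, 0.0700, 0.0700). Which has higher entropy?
Q

P is highly concentrated on one outcome (97%), making it nearly deterministic. Q spreads its mass more evenly (max 65%). The more spread-out distribution has higher entropy: H(P) ≈ 0.264 bits, H(Q) ≈ 1.747 bits.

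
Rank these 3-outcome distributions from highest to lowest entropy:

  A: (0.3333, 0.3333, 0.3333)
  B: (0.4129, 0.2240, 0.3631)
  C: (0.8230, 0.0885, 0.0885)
A > B > C

Key insight: Entropy is maximized by uniform distributions and minimized by concentrated distributions.

- Uniform distributions have maximum entropy log₂(3) = 1.5850 bits
- The more "peaked" or concentrated a distribution, the lower its entropy

Entropies:
  H(A) = 1.5850 bits
  H(B) = 1.5411 bits
  H(C) = 0.8505 bits

Ranking: A > B > C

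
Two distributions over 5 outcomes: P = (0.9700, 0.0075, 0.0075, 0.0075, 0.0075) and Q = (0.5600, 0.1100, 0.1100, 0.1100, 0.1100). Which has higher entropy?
Q

P is highly concentrated on one outcome (97%), making it nearly deterministic. Q spreads its mass more evenly (max 56%). The more spread-out distribution has higher entropy: H(P) ≈ 0.254 bits, H(Q) ≈ 1.870 bits.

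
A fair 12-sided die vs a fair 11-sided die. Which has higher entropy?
12-sided die

Both are uniform distributions; for uniform over n outcomes, H = log₂(n). H(12-sided) = log₂(12) = 3.585 bits and H(11-sided) = log₂(11) = 3.459 bits. More outcomes in a uniform distribution means higher entropy.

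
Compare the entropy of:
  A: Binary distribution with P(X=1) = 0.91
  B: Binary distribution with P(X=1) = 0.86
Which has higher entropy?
B

For binary distributions, entropy is maximized at p=0.5 and decreases as p moves toward 0 or 1.

H(A) = H(0.91) = 0.4365 bits
H(B) = H(0.86) = 0.5842 bits

Distribution B (p=0.86) is closer to uniform (p=0.5), so it has higher entropy.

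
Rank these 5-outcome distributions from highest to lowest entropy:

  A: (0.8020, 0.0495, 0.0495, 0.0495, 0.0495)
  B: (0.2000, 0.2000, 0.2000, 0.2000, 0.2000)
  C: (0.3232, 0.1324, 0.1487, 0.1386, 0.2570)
B > C > A

Key insight: Entropy is maximized by uniform distributions and minimized by concentrated distributions.

- Uniform distributions have maximum entropy log₂(5) = 2.3219 bits
- The more "peaked" or concentrated a distribution, the lower its entropy

Entropies:
  H(A) = 1.1139 bits
  H(B) = 2.3219 bits
  H(C) = 2.2208 bits

Ranking: B > C > A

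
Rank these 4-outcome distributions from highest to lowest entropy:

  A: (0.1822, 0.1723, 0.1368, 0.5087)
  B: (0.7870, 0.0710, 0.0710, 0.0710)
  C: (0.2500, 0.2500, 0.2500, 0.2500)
C > A > B

Key insight: Entropy is maximized by uniform distributions and minimized by concentrated distributions.

- Uniform distributions have maximum entropy log₂(4) = 2.0000 bits
- The more "peaked" or concentrated a distribution, the lower its entropy

Entropies:
  H(A) = 1.7732 bits
  H(B) = 1.0848 bits
  H(C) = 2.0000 bits

Ranking: C > A > B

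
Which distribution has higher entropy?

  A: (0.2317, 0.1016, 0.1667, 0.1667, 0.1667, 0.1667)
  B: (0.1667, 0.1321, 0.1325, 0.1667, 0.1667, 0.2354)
B

Both distributions are close to uniform, making this a harder comparison.

H(A) = 2.5473 bits
H(B) = 2.5558 bits

The distribution closer to uniform has higher entropy.
Answer: B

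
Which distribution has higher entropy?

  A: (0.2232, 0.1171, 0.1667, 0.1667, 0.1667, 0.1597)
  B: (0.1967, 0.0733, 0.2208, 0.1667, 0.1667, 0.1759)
A

Both distributions are close to uniform, making this a harder comparison.

H(A) = 2.5604 bits
H(B) = 2.5216 bits

The distribution closer to uniform has higher entropy.
Answer: A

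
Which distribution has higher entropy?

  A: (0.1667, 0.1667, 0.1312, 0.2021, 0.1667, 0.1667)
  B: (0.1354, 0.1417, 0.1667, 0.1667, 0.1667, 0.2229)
A

Both distributions are close to uniform, making this a harder comparison.

H(A) = 2.5740 bits
H(B) = 2.5653 bits

The distribution closer to uniform has higher entropy.
Answer: A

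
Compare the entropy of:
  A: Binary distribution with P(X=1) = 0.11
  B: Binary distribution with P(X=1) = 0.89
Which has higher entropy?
Equal

For binary distributions, entropy is maximized at p=0.5 and decreases as p moves toward 0 or 1.

H(A) = H(0.11) = 0.4999 bits
H(B) = H(0.89) = 0.4999 bits

Both distributions are equally far from uniform (|0.11-0.5| = |0.89-0.5|), so they have the same entropy.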